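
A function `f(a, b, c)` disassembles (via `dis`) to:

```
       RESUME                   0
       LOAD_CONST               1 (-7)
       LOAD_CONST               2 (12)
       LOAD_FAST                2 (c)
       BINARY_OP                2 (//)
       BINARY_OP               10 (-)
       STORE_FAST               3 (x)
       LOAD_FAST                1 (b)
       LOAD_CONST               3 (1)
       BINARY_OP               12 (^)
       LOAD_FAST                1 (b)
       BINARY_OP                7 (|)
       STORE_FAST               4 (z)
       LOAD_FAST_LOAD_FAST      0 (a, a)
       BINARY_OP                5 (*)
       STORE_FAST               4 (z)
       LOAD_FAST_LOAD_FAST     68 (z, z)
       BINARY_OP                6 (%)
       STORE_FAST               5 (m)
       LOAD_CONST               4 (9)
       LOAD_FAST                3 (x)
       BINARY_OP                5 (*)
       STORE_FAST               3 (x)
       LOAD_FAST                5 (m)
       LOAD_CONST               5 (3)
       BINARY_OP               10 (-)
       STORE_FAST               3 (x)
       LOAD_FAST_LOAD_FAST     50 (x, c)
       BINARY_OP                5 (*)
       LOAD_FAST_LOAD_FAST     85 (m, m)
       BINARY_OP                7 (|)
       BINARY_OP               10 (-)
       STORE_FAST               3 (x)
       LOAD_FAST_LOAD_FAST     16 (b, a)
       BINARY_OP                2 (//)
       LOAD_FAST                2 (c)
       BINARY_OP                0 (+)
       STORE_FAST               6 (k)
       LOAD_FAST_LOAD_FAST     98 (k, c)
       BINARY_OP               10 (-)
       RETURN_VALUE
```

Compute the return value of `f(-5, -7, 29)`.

1

LOAD_CONST → push -7. Stack: [-7]
LOAD_CONST → push 12. Stack: [-7, 12]
LOAD_FAST c → push 29. Stack: [-7, 12, 29]
BINARY_OP // → 12 // 29 = 0. Stack: [-7, 0]
BINARY_OP - → -7 - 0 = -7. Stack: [-7]
STORE_FAST x → x=-7. Stack: []
LOAD_FAST b → push -7. Stack: [-7]
LOAD_CONST → push 1. Stack: [-7, 1]
BINARY_OP ^ → -7 ^ 1 = -8. Stack: [-8]
LOAD_FAST b → push -7. Stack: [-8, -7]
BINARY_OP | → -8 | -7 = -7. Stack: [-7]
STORE_FAST z → z=-7. Stack: []
LOAD_FAST_LOAD_FAST a,a → push -5,-5. Stack: [-5, -5]
BINARY_OP * → -5 * -5 = 25. Stack: [25]
STORE_FAST z → z=25. Stack: []
LOAD_FAST_LOAD_FAST z,z → push 25,25. Stack: [25, 25]
BINARY_OP % → 25 % 25 = 0. Stack: [0]
STORE_FAST m → m=0. Stack: []
LOAD_CONST → push 9. Stack: [9]
LOAD_FAST x → push -7. Stack: [9, -7]
BINARY_OP * → 9 * -7 = -63. Stack: [-63]
STORE_FAST x → x=-63. Stack: []
LOAD_FAST m → push 0. Stack: [0]
LOAD_CONST → push 3. Stack: [0, 3]
BINARY_OP - → 0 - 3 = -3. Stack: [-3]
STORE_FAST x → x=-3. Stack: []
LOAD_FAST_LOAD_FAST x,c → push -3,29. Stack: [-3, 29]
BINARY_OP * → -3 * 29 = -87. Stack: [-87]
LOAD_FAST_LOAD_FAST m,m → push 0,0. Stack: [-87, 0, 0]
BINARY_OP | → 0 | 0 = 0. Stack: [-87, 0]
BINARY_OP - → -87 - 0 = -87. Stack: [-87]
STORE_FAST x → x=-87. Stack: []
LOAD_FAST_LOAD_FAST b,a → push -7,-5. Stack: [-7, -5]
BINARY_OP // → -7 // -5 = 1. Stack: [1]
LOAD_FAST c → push 29. Stack: [1, 29]
BINARY_OP + → 1 + 29 = 30. Stack: [30]
STORE_FAST k → k=30. Stack: []
LOAD_FAST_LOAD_FAST k,c → push 30,29. Stack: [30, 29]
BINARY_OP - → 30 - 29 = 1. Stack: [1]
RETURN_VALUE → return 1.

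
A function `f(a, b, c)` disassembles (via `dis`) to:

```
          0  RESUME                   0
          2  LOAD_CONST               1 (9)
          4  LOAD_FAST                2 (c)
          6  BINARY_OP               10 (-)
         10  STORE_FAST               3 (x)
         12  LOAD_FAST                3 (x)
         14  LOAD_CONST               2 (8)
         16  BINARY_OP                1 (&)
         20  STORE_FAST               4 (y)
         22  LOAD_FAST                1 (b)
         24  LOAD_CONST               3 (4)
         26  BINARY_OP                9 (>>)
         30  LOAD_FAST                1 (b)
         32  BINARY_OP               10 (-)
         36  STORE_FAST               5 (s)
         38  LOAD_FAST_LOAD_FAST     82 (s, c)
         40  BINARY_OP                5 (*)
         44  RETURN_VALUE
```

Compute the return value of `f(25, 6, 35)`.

-210

LOAD_CONST → push 9. Stack: [9]
LOAD_FAST c → push 35. Stack: [9, 35]
BINARY_OP - → 9 - 35 = -26. Stack: [-26]
STORE_FAST x → x=-26. Stack: []
LOAD_FAST x → push -26. Stack: [-26]
LOAD_CONST → push 8. Stack: [-26, 8]
BINARY_OP & → -26 & 8 = 0. Stack: [0]
STORE_FAST y → y=0. Stack: []
LOAD_FAST b → push 6. Stack: [6]
LOAD_CONST → push 4. Stack: [6, 4]
BINARY_OP >> → 6 >> 4 = 0. Stack: [0]
LOAD_FAST b → push 6. Stack: [0, 6]
BINARY_OP - → 0 - 6 = -6. Stack: [-6]
STORE_FAST s → s=-6. Stack: []
LOAD_FAST_LOAD_FAST s,c → push -6,35. Stack: [-6, 35]
BINARY_OP * → -6 * 35 = -210. Stack: [-210]
RETURN_VALUE → return -210.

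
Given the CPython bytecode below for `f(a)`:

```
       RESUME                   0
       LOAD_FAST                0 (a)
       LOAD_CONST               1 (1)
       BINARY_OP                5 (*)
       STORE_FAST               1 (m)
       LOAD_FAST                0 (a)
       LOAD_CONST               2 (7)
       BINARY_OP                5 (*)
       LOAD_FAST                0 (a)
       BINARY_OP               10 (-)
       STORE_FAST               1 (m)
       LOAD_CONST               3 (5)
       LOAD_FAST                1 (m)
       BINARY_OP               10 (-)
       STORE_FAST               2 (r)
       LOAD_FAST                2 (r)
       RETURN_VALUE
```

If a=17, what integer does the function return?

LOAD_FAST a → push 17. Stack: [17]
LOAD_CONST → push 1. Stack: [17, 1]
BINARY_OP * → 17 * 1 = 17. Stack: [17]
STORE_FAST m → m=17. Stack: []
LOAD_FAST a → push 17. Stack: [17]
LOAD_CONST → push 7. Stack: [17, 7]
BINARY_OP * → 17 * 7 = 119. Stack: [119]
LOAD_FAST a → push 17. Stack: [119, 17]
BINARY_OP - → 119 - 17 = 102. Stack: [102]
STORE_FAST m → m=102. Stack: []
LOAD_CONST → push 5. Stack: [5]
LOAD_FAST m → push 102. Stack: [5, 102]
BINARY_OP - → 5 - 102 = -97. Stack: [-97]
STORE_FAST r → r=-97. Stack: []
LOAD_FAST r → push -97. Stack: [-97]
RETURN_VALUE → return -97.

-97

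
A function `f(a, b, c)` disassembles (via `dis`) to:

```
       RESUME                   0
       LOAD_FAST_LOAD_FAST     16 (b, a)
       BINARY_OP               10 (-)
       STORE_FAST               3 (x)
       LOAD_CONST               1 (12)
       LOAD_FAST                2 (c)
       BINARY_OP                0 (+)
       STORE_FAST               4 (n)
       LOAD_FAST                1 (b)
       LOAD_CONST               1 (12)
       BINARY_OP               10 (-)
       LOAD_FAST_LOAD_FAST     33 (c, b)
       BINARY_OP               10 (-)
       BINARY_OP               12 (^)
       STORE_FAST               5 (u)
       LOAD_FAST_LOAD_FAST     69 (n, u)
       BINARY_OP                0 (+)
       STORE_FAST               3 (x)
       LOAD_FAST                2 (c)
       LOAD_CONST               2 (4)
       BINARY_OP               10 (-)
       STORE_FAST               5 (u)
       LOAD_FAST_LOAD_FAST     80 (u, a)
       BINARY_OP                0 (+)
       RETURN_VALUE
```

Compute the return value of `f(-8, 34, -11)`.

-23

LOAD_FAST_LOAD_FAST b,a → push 34,-8. Stack: [34, -8]
BINARY_OP - → 34 - -8 = 42. Stack: [42]
STORE_FAST x → x=42. Stack: []
LOAD_CONST → push 12. Stack: [12]
LOAD_FAST c → push -11. Stack: [12, -11]
BINARY_OP + → 12 + -11 = 1. Stack: [1]
STORE_FAST n → n=1. Stack: []
LOAD_FAST b → push 34. Stack: [34]
LOAD_CONST → push 12. Stack: [34, 12]
BINARY_OP - → 34 - 12 = 22. Stack: [22]
LOAD_FAST_LOAD_FAST c,b → push -11,34. Stack: [22, -11, 34]
BINARY_OP - → -11 - 34 = -45. Stack: [22, -45]
BINARY_OP ^ → 22 ^ -45 = -59. Stack: [-59]
STORE_FAST u → u=-59. Stack: []
LOAD_FAST_LOAD_FAST n,u → push 1,-59. Stack: [1, -59]
BINARY_OP + → 1 + -59 = -58. Stack: [-58]
STORE_FAST x → x=-58. Stack: []
LOAD_FAST c → push -11. Stack: [-11]
LOAD_CONST → push 4. Stack: [-11, 4]
BINARY_OP - → -11 - 4 = -15. Stack: [-15]
STORE_FAST u → u=-15. Stack: []
LOAD_FAST_LOAD_FAST u,a → push -15,-8. Stack: [-15, -8]
BINARY_OP + → -15 + -8 = -23. Stack: [-23]
RETURN_VALUE → return -23.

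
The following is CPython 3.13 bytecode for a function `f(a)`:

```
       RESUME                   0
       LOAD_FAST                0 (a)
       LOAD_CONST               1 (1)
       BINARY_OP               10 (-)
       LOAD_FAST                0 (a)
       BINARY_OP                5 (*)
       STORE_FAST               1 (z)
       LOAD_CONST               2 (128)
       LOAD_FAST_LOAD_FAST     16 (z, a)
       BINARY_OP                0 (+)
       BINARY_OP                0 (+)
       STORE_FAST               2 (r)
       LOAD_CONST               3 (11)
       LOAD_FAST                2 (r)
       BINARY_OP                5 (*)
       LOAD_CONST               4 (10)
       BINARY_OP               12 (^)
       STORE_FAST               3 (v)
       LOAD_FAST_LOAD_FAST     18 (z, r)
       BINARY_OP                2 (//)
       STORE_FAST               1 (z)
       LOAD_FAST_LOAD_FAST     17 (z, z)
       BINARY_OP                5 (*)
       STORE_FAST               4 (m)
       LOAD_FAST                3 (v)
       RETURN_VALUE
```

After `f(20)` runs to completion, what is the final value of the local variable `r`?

LOAD_FAST a → push 20. Stack: [20]
LOAD_CONST → push 1. Stack: [20, 1]
BINARY_OP - → 20 - 1 = 19. Stack: [19]
LOAD_FAST a → push 20. Stack: [19, 20]
BINARY_OP * → 19 * 20 = 380. Stack: [380]
STORE_FAST z → z=380. Stack: []
LOAD_CONST → push 128. Stack: [128]
LOAD_FAST_LOAD_FAST z,a → push 380,20. Stack: [128, 380, 20]
BINARY_OP + → 380 + 20 = 400. Stack: [128, 400]
BINARY_OP + → 128 + 400 = 528. Stack: [528]
STORE_FAST r → r=528. Stack: []
LOAD_CONST → push 11. Stack: [11]
LOAD_FAST r → push 528. Stack: [11, 528]
BINARY_OP * → 11 * 528 = 5808. Stack: [5808]
LOAD_CONST → push 10. Stack: [5808, 10]
BINARY_OP ^ → 5808 ^ 10 = 5818. Stack: [5818]
STORE_FAST v → v=5818. Stack: []
LOAD_FAST_LOAD_FAST z,r → push 380,528. Stack: [380, 528]
BINARY_OP // → 380 // 528 = 0. Stack: [0]
STORE_FAST z → z=0. Stack: []
LOAD_FAST_LOAD_FAST z,z → push 0,0. Stack: [0, 0]
BINARY_OP * → 0 * 0 = 0. Stack: [0]
STORE_FAST m → m=0. Stack: []
LOAD_FAST v → push 5818. Stack: [5818]
RETURN_VALUE → return 5818.

528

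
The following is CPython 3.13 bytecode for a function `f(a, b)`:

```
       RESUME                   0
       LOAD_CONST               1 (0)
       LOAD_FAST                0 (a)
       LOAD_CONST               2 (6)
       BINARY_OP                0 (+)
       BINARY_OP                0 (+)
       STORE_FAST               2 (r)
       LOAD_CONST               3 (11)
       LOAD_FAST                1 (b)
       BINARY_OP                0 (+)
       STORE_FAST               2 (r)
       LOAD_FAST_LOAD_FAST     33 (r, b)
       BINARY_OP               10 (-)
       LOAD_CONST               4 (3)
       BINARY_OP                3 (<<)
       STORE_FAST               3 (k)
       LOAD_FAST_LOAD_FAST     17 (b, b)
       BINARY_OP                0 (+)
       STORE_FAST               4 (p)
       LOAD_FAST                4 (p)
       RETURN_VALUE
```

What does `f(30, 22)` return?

LOAD_CONST → push 0. Stack: [0]
LOAD_FAST a → push 30. Stack: [0, 30]
LOAD_CONST → push 6. Stack: [0, 30, 6]
BINARY_OP + → 30 + 6 = 36. Stack: [0, 36]
BINARY_OP + → 0 + 36 = 36. Stack: [36]
STORE_FAST r → r=36. Stack: []
LOAD_CONST → push 11. Stack: [11]
LOAD_FAST b → push 22. Stack: [11, 22]
BINARY_OP + → 11 + 22 = 33. Stack: [33]
STORE_FAST r → r=33. Stack: []
LOAD_FAST_LOAD_FAST r,b → push 33,22. Stack: [33, 22]
BINARY_OP - → 33 - 22 = 11. Stack: [11]
LOAD_CONST → push 3. Stack: [11, 3]
BINARY_OP << → 11 << 3 = 88. Stack: [88]
STORE_FAST k → k=88. Stack: []
LOAD_FAST_LOAD_FAST b,b → push 22,22. Stack: [22, 22]
BINARY_OP + → 22 + 22 = 44. Stack: [44]
STORE_FAST p → p=44. Stack: []
LOAD_FAST p → push 44. Stack: [44]
RETURN_VALUE → return 44.

44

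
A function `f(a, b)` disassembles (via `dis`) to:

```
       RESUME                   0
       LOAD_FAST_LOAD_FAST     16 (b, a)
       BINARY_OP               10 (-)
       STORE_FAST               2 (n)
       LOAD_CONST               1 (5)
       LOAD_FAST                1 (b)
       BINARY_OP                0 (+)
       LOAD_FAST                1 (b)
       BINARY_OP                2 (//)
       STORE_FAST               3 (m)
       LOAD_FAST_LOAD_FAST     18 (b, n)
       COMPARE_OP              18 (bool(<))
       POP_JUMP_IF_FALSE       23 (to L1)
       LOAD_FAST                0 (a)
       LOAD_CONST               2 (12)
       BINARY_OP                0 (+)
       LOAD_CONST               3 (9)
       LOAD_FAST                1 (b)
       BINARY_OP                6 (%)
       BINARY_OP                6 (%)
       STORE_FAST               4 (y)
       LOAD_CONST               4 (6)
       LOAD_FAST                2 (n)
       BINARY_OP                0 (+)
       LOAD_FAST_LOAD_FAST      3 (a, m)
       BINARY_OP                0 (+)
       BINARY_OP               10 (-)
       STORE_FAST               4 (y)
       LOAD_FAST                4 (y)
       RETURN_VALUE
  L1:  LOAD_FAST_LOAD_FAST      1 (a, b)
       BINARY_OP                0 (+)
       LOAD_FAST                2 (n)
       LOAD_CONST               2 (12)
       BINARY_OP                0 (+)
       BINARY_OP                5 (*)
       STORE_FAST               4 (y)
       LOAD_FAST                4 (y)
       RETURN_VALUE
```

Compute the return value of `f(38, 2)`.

-960

LOAD_FAST_LOAD_FAST b,a → push 2,38. Stack: [2, 38]
BINARY_OP - → 2 - 38 = -36. Stack: [-36]
STORE_FAST n → n=-36. Stack: []
LOAD_CONST → push 5. Stack: [5]
LOAD_FAST b → push 2. Stack: [5, 2]
BINARY_OP + → 5 + 2 = 7. Stack: [7]
LOAD_FAST b → push 2. Stack: [7, 2]
BINARY_OP // → 7 // 2 = 3. Stack: [3]
STORE_FAST m → m=3. Stack: []
LOAD_FAST_LOAD_FAST b,n → push 2,-36. Stack: [2, -36]
COMPARE_OP bool(<) → 2 vs -36 = False. Stack: [False]
POP_JUMP_IF_FALSE → pop False; jump. Stack: []
LOAD_FAST_LOAD_FAST a,b → push 38,2. Stack: [38, 2]
BINARY_OP + → 38 + 2 = 40. Stack: [40]
LOAD_FAST n → push -36. Stack: [40, -36]
LOAD_CONST → push 12. Stack: [40, -36, 12]
BINARY_OP + → -36 + 12 = -24. Stack: [40, -24]
BINARY_OP * → 40 * -24 = -960. Stack: [-960]
STORE_FAST y → y=-960. Stack: []
LOAD_FAST y → push -960. Stack: [-960]
RETURN_VALUE → return -960.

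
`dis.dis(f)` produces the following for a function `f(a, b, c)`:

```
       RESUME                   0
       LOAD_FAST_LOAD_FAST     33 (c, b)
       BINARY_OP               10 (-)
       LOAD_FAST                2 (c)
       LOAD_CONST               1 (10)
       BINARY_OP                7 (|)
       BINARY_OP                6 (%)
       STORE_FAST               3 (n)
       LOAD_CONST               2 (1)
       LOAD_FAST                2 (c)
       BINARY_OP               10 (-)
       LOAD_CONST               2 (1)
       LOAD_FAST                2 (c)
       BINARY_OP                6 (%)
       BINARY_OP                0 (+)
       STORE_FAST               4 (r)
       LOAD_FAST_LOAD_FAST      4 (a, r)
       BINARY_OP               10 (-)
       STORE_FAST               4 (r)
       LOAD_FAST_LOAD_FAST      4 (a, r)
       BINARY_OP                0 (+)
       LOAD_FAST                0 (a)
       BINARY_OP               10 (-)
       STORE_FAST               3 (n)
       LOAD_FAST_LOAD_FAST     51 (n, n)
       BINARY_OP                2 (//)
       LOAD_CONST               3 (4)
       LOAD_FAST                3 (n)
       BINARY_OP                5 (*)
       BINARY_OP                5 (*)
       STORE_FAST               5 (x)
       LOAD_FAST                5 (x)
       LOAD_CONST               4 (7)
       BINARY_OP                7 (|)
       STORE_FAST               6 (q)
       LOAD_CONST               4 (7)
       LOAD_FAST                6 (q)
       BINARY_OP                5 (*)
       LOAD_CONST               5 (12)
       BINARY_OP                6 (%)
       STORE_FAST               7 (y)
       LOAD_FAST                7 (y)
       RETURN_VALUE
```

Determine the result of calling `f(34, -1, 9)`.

LOAD_FAST_LOAD_FAST c,b → push 9,-1. Stack: [9, -1]
BINARY_OP - → 9 - -1 = 10. Stack: [10]
LOAD_FAST c → push 9. Stack: [10, 9]
LOAD_CONST → push 10. Stack: [10, 9, 10]
BINARY_OP | → 9 | 10 = 11. Stack: [10, 11]
BINARY_OP % → 10 % 11 = 10. Stack: [10]
STORE_FAST n → n=10. Stack: []
LOAD_CONST → push 1. Stack: [1]
LOAD_FAST c → push 9. Stack: [1, 9]
BINARY_OP - → 1 - 9 = -8. Stack: [-8]
LOAD_CONST → push 1. Stack: [-8, 1]
LOAD_FAST c → push 9. Stack: [-8, 1, 9]
BINARY_OP % → 1 % 9 = 1. Stack: [-8, 1]
BINARY_OP + → -8 + 1 = -7. Stack: [-7]
STORE_FAST r → r=-7. Stack: []
LOAD_FAST_LOAD_FAST a,r → push 34,-7. Stack: [34, -7]
BINARY_OP - → 34 - -7 = 41. Stack: [41]
STORE_FAST r → r=41. Stack: []
LOAD_FAST_LOAD_FAST a,r → push 34,41. Stack: [34, 41]
BINARY_OP + → 34 + 41 = 75. Stack: [75]
LOAD_FAST a → push 34. Stack: [75, 34]
BINARY_OP - → 75 - 34 = 41. Stack: [41]
STORE_FAST n → n=41. Stack: []
LOAD_FAST_LOAD_FAST n,n → push 41,41. Stack: [41, 41]
BINARY_OP // → 41 // 41 = 1. Stack: [1]
LOAD_CONST → push 4. Stack: [1, 4]
LOAD_FAST n → push 41. Stack: [1, 4, 41]
BINARY_OP * → 4 * 41 = 164. Stack: [1, 164]
BINARY_OP * → 1 * 164 = 164. Stack: [164]
STORE_FAST x → x=164. Stack: []
LOAD_FAST x → push 164. Stack: [164]
LOAD_CONST → push 7. Stack: [164, 7]
BINARY_OP | → 164 | 7 = 167. Stack: [167]
STORE_FAST q → q=167. Stack: []
LOAD_CONST → push 7. Stack: [7]
LOAD_FAST q → push 167. Stack: [7, 167]
BINARY_OP * → 7 * 167 = 1169. Stack: [1169]
LOAD_CONST → push 12. Stack: [1169, 12]
BINARY_OP % → 1169 % 12 = 5. Stack: [5]
STORE_FAST y → y=5. Stack: []
LOAD_FAST y → push 5. Stack: [5]
RETURN_VALUE → return 5.

5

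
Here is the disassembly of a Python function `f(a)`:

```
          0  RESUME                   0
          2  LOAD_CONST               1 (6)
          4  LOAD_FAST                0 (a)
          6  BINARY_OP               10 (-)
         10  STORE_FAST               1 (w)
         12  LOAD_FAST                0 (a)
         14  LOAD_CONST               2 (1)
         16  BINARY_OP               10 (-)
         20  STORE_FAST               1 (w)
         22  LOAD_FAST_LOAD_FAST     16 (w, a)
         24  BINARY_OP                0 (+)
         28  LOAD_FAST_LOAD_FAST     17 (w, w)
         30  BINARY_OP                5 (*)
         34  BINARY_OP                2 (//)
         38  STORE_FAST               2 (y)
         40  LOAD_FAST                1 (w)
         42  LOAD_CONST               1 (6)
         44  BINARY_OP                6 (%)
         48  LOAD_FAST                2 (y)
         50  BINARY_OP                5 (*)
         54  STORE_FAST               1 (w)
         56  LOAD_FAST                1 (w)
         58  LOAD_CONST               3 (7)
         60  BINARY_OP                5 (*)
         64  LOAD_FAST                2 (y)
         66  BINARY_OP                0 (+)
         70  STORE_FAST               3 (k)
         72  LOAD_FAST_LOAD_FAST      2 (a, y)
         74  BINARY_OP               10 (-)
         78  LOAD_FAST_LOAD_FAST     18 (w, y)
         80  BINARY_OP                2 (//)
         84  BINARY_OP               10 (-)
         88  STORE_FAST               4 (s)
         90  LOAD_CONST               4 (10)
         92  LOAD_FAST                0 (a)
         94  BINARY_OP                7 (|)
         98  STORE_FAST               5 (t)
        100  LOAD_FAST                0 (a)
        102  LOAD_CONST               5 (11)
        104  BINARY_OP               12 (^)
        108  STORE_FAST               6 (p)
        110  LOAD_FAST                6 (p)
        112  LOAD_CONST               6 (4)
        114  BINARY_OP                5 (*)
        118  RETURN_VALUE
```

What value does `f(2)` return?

36

LOAD_CONST → push 6. Stack: [6]
LOAD_FAST a → push 2. Stack: [6, 2]
BINARY_OP - → 6 - 2 = 4. Stack: [4]
STORE_FAST w → w=4. Stack: []
LOAD_FAST a → push 2. Stack: [2]
LOAD_CONST → push 1. Stack: [2, 1]
BINARY_OP - → 2 - 1 = 1. Stack: [1]
STORE_FAST w → w=1. Stack: []
LOAD_FAST_LOAD_FAST w,a → push 1,2. Stack: [1, 2]
BINARY_OP + → 1 + 2 = 3. Stack: [3]
LOAD_FAST_LOAD_FAST w,w → push 1,1. Stack: [3, 1, 1]
BINARY_OP * → 1 * 1 = 1. Stack: [3, 1]
BINARY_OP // → 3 // 1 = 3. Stack: [3]
STORE_FAST y → y=3. Stack: []
LOAD_FAST w → push 1. Stack: [1]
LOAD_CONST → push 6. Stack: [1, 6]
BINARY_OP % → 1 % 6 = 1. Stack: [1]
LOAD_FAST y → push 3. Stack: [1, 3]
BINARY_OP * → 1 * 3 = 3. Stack: [3]
STORE_FAST w → w=3. Stack: []
LOAD_FAST w → push 3. Stack: [3]
LOAD_CONST → push 7. Stack: [3, 7]
BINARY_OP * → 3 * 7 = 21. Stack: [21]
LOAD_FAST y → push 3. Stack: [21, 3]
BINARY_OP + → 21 + 3 = 24. Stack: [24]
STORE_FAST k → k=24. Stack: []
LOAD_FAST_LOAD_FAST a,y → push 2,3. Stack: [2, 3]
BINARY_OP - → 2 - 3 = -1. Stack: [-1]
LOAD_FAST_LOAD_FAST w,y → push 3,3. Stack: [-1, 3, 3]
BINARY_OP // → 3 // 3 = 1. Stack: [-1, 1]
BINARY_OP - → -1 - 1 = -2. Stack: [-2]
STORE_FAST s → s=-2. Stack: []
LOAD_CONST → push 10. Stack: [10]
LOAD_FAST a → push 2. Stack: [10, 2]
BINARY_OP | → 10 | 2 = 10. Stack: [10]
STORE_FAST t → t=10. Stack: []
LOAD_FAST a → push 2. Stack: [2]
LOAD_CONST → push 11. Stack: [2, 11]
BINARY_OP ^ → 2 ^ 11 = 9. Stack: [9]
STORE_FAST p → p=9. Stack: []
LOAD_FAST p → push 9. Stack: [9]
LOAD_CONST → push 4. Stack: [9, 4]
BINARY_OP * → 9 * 4 = 36. Stack: [36]
RETURN_VALUE → return 36.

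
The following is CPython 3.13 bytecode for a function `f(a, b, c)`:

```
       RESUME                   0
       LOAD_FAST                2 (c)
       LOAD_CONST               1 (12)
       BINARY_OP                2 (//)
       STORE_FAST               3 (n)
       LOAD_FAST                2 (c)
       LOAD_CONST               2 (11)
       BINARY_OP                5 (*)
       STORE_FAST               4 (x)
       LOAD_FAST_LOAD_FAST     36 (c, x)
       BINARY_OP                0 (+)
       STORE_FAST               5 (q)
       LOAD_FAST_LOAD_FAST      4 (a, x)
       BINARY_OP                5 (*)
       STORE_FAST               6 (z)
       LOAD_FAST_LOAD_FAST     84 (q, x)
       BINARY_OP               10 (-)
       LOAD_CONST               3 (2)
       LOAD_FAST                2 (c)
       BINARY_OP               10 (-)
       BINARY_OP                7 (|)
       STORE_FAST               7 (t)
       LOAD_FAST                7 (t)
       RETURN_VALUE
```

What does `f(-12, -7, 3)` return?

LOAD_FAST c → push 3. Stack: [3]
LOAD_CONST → push 12. Stack: [3, 12]
BINARY_OP // → 3 // 12 = 0. Stack: [0]
STORE_FAST n → n=0. Stack: []
LOAD_FAST c → push 3. Stack: [3]
LOAD_CONST → push 11. Stack: [3, 11]
BINARY_OP * → 3 * 11 = 33. Stack: [33]
STORE_FAST x → x=33. Stack: []
LOAD_FAST_LOAD_FAST c,x → push 3,33. Stack: [3, 33]
BINARY_OP + → 3 + 33 = 36. Stack: [36]
STORE_FAST q → q=36. Stack: []
LOAD_FAST_LOAD_FAST a,x → push -12,33. Stack: [-12, 33]
BINARY_OP * → -12 * 33 = -396. Stack: [-396]
STORE_FAST z → z=-396. Stack: []
LOAD_FAST_LOAD_FAST q,x → push 36,33. Stack: [36, 33]
BINARY_OP - → 36 - 33 = 3. Stack: [3]
LOAD_CONST → push 2. Stack: [3, 2]
LOAD_FAST c → push 3. Stack: [3, 2, 3]
BINARY_OP - → 2 - 3 = -1. Stack: [3, -1]
BINARY_OP | → 3 | -1 = -1. Stack: [-1]
STORE_FAST t → t=-1. Stack: []
LOAD_FAST t → push -1. Stack: [-1]
RETURN_VALUE → return -1.

-1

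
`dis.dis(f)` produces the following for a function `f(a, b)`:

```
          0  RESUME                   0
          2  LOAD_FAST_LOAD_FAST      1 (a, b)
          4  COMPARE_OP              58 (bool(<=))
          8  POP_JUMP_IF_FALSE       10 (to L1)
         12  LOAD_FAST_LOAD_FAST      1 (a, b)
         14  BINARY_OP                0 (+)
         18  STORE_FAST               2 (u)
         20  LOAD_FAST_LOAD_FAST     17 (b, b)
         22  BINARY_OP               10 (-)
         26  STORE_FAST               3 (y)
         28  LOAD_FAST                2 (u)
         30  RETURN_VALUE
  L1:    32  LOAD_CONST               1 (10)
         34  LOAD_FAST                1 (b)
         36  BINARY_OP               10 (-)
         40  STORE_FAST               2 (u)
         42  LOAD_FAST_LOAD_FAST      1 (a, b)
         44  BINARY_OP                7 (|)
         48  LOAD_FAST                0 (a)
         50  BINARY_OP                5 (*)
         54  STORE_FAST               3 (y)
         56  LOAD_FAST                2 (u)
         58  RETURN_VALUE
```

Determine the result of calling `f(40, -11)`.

LOAD_FAST_LOAD_FAST a,b → push 40,-11. Stack: [40, -11]
COMPARE_OP bool(<=) → 40 vs -11 = False. Stack: [False]
POP_JUMP_IF_FALSE → pop False; jump. Stack: []
LOAD_CONST → push 10. Stack: [10]
LOAD_FAST b → push -11. Stack: [10, -11]
BINARY_OP - → 10 - -11 = 21. Stack: [21]
STORE_FAST u → u=21. Stack: []
LOAD_FAST_LOAD_FAST a,b → push 40,-11. Stack: [40, -11]
BINARY_OP | → 40 | -11 = -3. Stack: [-3]
LOAD_FAST a → push 40. Stack: [-3, 40]
BINARY_OP * → -3 * 40 = -120. Stack: [-120]
STORE_FAST y → y=-120. Stack: []
LOAD_FAST u → push 21. Stack: [21]
RETURN_VALUE → return 21.

21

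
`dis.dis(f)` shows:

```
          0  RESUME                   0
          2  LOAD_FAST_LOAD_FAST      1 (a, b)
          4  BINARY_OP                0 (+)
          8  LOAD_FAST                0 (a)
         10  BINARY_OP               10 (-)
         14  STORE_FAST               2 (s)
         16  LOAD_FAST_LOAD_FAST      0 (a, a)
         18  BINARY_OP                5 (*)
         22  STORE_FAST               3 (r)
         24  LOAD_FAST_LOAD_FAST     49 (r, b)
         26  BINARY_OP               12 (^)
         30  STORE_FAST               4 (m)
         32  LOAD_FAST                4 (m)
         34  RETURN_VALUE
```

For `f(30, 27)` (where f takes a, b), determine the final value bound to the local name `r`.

900

LOAD_FAST_LOAD_FAST a,b → push 30,27. Stack: [30, 27]
BINARY_OP + → 30 + 27 = 57. Stack: [57]
LOAD_FAST a → push 30. Stack: [57, 30]
BINARY_OP - → 57 - 30 = 27. Stack: [27]
STORE_FAST s → s=27. Stack: []
LOAD_FAST_LOAD_FAST a,a → push 30,30. Stack: [30, 30]
BINARY_OP * → 30 * 30 = 900. Stack: [900]
STORE_FAST r → r=900. Stack: []
LOAD_FAST_LOAD_FAST r,b → push 900,27. Stack: [900, 27]
BINARY_OP ^ → 900 ^ 27 = 927. Stack: [927]
STORE_FAST m → m=927. Stack: []
LOAD_FAST m → push 927. Stack: [927]
RETURN_VALUE → return 927.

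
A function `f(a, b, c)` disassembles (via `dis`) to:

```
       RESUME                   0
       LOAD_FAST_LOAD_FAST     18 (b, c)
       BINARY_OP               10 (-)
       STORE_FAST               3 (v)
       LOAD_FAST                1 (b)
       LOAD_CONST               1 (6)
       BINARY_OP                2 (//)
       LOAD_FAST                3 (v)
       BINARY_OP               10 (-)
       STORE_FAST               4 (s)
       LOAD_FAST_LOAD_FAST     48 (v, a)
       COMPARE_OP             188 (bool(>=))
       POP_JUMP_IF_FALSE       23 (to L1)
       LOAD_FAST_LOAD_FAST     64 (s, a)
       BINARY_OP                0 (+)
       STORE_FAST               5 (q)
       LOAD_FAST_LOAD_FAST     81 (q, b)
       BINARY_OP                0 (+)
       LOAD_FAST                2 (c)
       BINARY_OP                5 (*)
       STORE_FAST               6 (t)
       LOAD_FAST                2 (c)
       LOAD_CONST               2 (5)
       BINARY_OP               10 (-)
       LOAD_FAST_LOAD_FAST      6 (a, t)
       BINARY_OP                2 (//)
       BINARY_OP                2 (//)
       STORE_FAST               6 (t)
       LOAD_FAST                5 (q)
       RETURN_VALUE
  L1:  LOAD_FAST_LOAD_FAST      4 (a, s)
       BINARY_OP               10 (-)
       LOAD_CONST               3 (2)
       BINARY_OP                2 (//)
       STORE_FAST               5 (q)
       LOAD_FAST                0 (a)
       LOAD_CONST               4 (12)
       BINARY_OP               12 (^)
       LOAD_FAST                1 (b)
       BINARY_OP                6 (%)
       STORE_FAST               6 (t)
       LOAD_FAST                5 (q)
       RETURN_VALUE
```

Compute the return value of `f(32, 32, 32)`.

LOAD_FAST_LOAD_FAST b,c → push 32,32. Stack: [32, 32]
BINARY_OP - → 32 - 32 = 0. Stack: [0]
STORE_FAST v → v=0. Stack: []
LOAD_FAST b → push 32. Stack: [32]
LOAD_CONST → push 6. Stack: [32, 6]
BINARY_OP // → 32 // 6 = 5. Stack: [5]
LOAD_FAST v → push 0. Stack: [5, 0]
BINARY_OP - → 5 - 0 = 5. Stack: [5]
STORE_FAST s → s=5. Stack: []
LOAD_FAST_LOAD_FAST v,a → push 0,32. Stack: [0, 32]
COMPARE_OP bool(>=) → 0 vs 32 = False. Stack: [False]
POP_JUMP_IF_FALSE → pop False; jump. Stack: []
LOAD_FAST_LOAD_FAST a,s → push 32,5. Stack: [32, 5]
BINARY_OP - → 32 - 5 = 27. Stack: [27]
LOAD_CONST → push 2. Stack: [27, 2]
BINARY_OP // → 27 // 2 = 13. Stack: [13]
STORE_FAST q → q=13. Stack: []
LOAD_FAST a → push 32. Stack: [32]
LOAD_CONST → push 12. Stack: [32, 12]
BINARY_OP ^ → 32 ^ 12 = 44. Stack: [44]
LOAD_FAST b → push 32. Stack: [44, 32]
BINARY_OP % → 44 % 32 = 12. Stack: [12]
STORE_FAST t → t=12. Stack: []
LOAD_FAST q → push 13. Stack: [13]
RETURN_VALUE → return 13.

13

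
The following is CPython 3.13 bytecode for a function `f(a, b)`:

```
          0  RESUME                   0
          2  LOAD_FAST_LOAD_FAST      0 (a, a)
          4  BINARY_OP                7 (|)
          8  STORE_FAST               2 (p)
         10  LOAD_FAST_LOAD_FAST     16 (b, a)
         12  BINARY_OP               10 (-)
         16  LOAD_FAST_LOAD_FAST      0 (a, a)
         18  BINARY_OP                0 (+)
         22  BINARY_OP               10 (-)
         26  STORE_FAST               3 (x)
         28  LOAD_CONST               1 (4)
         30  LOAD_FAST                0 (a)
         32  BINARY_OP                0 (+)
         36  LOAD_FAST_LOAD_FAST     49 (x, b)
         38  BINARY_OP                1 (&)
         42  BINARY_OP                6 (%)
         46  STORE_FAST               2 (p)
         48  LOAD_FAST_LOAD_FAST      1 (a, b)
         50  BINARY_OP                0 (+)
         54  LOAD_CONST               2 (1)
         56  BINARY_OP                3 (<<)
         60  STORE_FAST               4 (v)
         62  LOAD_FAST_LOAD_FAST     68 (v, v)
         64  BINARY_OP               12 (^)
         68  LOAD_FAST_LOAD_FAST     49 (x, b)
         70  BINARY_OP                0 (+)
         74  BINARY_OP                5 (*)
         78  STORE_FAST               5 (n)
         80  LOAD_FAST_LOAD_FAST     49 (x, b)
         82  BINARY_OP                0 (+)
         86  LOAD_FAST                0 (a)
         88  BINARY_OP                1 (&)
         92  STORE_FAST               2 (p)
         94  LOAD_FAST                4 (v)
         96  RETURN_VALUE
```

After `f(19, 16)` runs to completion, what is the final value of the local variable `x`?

-41

LOAD_FAST_LOAD_FAST a,a → push 19,19. Stack: [19, 19]
BINARY_OP | → 19 | 19 = 19. Stack: [19]
STORE_FAST p → p=19. Stack: []
LOAD_FAST_LOAD_FAST b,a → push 16,19. Stack: [16, 19]
BINARY_OP - → 16 - 19 = -3. Stack: [-3]
LOAD_FAST_LOAD_FAST a,a → push 19,19. Stack: [-3, 19, 19]
BINARY_OP + → 19 + 19 = 38. Stack: [-3, 38]
BINARY_OP - → -3 - 38 = -41. Stack: [-41]
STORE_FAST x → x=-41. Stack: []
LOAD_CONST → push 4. Stack: [4]
LOAD_FAST a → push 19. Stack: [4, 19]
BINARY_OP + → 4 + 19 = 23. Stack: [23]
LOAD_FAST_LOAD_FAST x,b → push -41,16. Stack: [23, -41, 16]
BINARY_OP & → -41 & 16 = 16. Stack: [23, 16]
BINARY_OP % → 23 % 16 = 7. Stack: [7]
STORE_FAST p → p=7. Stack: []
LOAD_FAST_LOAD_FAST a,b → push 19,16. Stack: [19, 16]
BINARY_OP + → 19 + 16 = 35. Stack: [35]
LOAD_CONST → push 1. Stack: [35, 1]
BINARY_OP << → 35 << 1 = 70. Stack: [70]
STORE_FAST v → v=70. Stack: []
LOAD_FAST_LOAD_FAST v,v → push 70,70. Stack: [70, 70]
BINARY_OP ^ → 70 ^ 70 = 0. Stack: [0]
LOAD_FAST_LOAD_FAST x,b → push -41,16. Stack: [0, -41, 16]
BINARY_OP + → -41 + 16 = -25. Stack: [0, -25]
BINARY_OP * → 0 * -25 = 0. Stack: [0]
STORE_FAST n → n=0. Stack: []
LOAD_FAST_LOAD_FAST x,b → push -41,16. Stack: [-41, 16]
BINARY_OP + → -41 + 16 = -25. Stack: [-25]
LOAD_FAST a → push 19. Stack: [-25, 19]
BINARY_OP & → -25 & 19 = 3. Stack: [3]
STORE_FAST p → p=3. Stack: []
LOAD_FAST v → push 70. Stack: [70]
RETURN_VALUE → return 70.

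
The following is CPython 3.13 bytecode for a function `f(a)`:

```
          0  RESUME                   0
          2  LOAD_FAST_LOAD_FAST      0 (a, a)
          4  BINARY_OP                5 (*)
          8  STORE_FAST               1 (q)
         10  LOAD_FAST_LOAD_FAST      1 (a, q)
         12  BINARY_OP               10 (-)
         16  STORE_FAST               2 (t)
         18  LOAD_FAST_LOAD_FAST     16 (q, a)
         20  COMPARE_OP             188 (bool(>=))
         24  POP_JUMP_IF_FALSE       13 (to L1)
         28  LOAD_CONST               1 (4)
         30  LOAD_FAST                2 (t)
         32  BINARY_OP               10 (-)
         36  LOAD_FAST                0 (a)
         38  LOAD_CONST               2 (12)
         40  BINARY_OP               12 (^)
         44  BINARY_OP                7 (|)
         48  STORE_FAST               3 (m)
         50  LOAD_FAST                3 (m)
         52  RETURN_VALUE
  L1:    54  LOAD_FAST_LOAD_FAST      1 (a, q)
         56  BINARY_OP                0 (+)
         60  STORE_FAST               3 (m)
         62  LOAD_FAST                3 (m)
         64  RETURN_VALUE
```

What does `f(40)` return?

1596

LOAD_FAST_LOAD_FAST a,a → push 40,40. Stack: [40, 40]
BINARY_OP * → 40 * 40 = 1600. Stack: [1600]
STORE_FAST q → q=1600. Stack: []
LOAD_FAST_LOAD_FAST a,q → push 40,1600. Stack: [40, 1600]
BINARY_OP - → 40 - 1600 = -1560. Stack: [-1560]
STORE_FAST t → t=-1560. Stack: []
LOAD_FAST_LOAD_FAST q,a → push 1600,40. Stack: [1600, 40]
COMPARE_OP bool(>=) → 1600 vs 40 = True. Stack: [True]
POP_JUMP_IF_FALSE → pop True; no jump. Stack: []
LOAD_CONST → push 4. Stack: [4]
LOAD_FAST t → push -1560. Stack: [4, -1560]
BINARY_OP - → 4 - -1560 = 1564. Stack: [1564]
LOAD_FAST a → push 40. Stack: [1564, 40]
LOAD_CONST → push 12. Stack: [1564, 40, 12]
BINARY_OP ^ → 40 ^ 12 = 36. Stack: [1564, 36]
BINARY_OP | → 1564 | 36 = 1596. Stack: [1596]
STORE_FAST m → m=1596. Stack: []
LOAD_FAST m → push 1596. Stack: [1596]
RETURN_VALUE → return 1596.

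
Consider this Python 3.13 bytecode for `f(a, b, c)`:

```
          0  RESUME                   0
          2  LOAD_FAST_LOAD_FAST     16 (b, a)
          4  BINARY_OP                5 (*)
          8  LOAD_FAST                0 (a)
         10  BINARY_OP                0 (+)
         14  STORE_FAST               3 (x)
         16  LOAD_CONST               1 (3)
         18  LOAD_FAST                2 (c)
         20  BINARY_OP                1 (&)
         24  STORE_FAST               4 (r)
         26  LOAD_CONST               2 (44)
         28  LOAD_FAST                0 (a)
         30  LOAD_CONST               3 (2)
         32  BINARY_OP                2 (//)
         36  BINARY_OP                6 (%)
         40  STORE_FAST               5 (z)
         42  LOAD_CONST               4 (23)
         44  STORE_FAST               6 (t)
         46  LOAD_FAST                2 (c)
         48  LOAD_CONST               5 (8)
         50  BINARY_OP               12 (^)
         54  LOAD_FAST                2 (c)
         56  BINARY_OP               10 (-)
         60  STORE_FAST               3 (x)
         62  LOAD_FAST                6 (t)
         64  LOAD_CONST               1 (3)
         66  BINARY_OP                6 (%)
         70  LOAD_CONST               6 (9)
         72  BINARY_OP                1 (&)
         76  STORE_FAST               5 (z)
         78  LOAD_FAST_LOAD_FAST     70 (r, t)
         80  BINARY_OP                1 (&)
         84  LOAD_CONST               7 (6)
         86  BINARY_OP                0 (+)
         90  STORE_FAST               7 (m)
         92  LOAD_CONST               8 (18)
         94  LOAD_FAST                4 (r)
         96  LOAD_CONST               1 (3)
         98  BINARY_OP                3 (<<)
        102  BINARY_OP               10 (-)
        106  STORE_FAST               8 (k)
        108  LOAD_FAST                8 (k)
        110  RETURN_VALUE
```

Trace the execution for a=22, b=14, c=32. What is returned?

LOAD_FAST_LOAD_FAST b,a → push 14,22. Stack: [14, 22]
BINARY_OP * → 14 * 22 = 308. Stack: [308]
LOAD_FAST a → push 22. Stack: [308, 22]
BINARY_OP + → 308 + 22 = 330. Stack: [330]
STORE_FAST x → x=330. Stack: []
LOAD_CONST → push 3. Stack: [3]
LOAD_FAST c → push 32. Stack: [3, 32]
BINARY_OP & → 3 & 32 = 0. Stack: [0]
STORE_FAST r → r=0. Stack: []
LOAD_CONST → push 44. Stack: [44]
LOAD_FAST a → push 22. Stack: [44, 22]
LOAD_CONST → push 2. Stack: [44, 22, 2]
BINARY_OP // → 22 // 2 = 11. Stack: [44, 11]
BINARY_OP % → 44 % 11 = 0. Stack: [0]
STORE_FAST z → z=0. Stack: []
LOAD_CONST → push 23. Stack: [23]
STORE_FAST t → t=23. Stack: []
LOAD_FAST c → push 32. Stack: [32]
LOAD_CONST → push 8. Stack: [32, 8]
BINARY_OP ^ → 32 ^ 8 = 40. Stack: [40]
LOAD_FAST c → push 32. Stack: [40, 32]
BINARY_OP - → 40 - 32 = 8. Stack: [8]
STORE_FAST x → x=8. Stack: []
LOAD_FAST t → push 23. Stack: [23]
LOAD_CONST → push 3. Stack: [23, 3]
BINARY_OP % → 23 % 3 = 2. Stack: [2]
LOAD_CONST → push 9. Stack: [2, 9]
BINARY_OP & → 2 & 9 = 0. Stack: [0]
STORE_FAST z → z=0. Stack: []
LOAD_FAST_LOAD_FAST r,t → push 0,23. Stack: [0, 23]
BINARY_OP & → 0 & 23 = 0. Stack: [0]
LOAD_CONST → push 6. Stack: [0, 6]
BINARY_OP + → 0 + 6 = 6. Stack: [6]
STORE_FAST m → m=6. Stack: []
LOAD_CONST → push 18. Stack: [18]
LOAD_FAST r → push 0. Stack: [18, 0]
LOAD_CONST → push 3. Stack: [18, 0, 3]
BINARY_OP << → 0 << 3 = 0. Stack: [18, 0]
BINARY_OP - → 18 - 0 = 18. Stack: [18]
STORE_FAST k → k=18. Stack: []
LOAD_FAST k → push 18. Stack: [18]
RETURN_VALUE → return 18.

18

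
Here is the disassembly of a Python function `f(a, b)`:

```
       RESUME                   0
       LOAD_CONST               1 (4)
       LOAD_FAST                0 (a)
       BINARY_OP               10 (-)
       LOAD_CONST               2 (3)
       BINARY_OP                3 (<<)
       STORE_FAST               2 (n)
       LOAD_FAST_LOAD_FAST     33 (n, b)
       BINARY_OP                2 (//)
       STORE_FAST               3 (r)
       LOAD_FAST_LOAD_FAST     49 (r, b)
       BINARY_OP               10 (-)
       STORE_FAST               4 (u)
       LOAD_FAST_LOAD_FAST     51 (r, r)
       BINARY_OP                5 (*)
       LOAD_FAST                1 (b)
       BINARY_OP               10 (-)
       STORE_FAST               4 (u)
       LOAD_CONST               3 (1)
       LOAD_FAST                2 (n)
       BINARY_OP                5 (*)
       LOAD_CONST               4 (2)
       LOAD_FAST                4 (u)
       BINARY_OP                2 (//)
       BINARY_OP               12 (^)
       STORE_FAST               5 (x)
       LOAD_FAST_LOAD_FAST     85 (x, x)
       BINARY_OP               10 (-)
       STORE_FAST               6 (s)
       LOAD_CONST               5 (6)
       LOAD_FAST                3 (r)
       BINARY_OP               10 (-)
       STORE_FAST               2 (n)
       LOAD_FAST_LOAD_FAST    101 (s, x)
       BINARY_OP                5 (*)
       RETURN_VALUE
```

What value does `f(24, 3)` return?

LOAD_CONST → push 4. Stack: [4]
LOAD_FAST a → push 24. Stack: [4, 24]
BINARY_OP - → 4 - 24 = -20. Stack: [-20]
LOAD_CONST → push 3. Stack: [-20, 3]
BINARY_OP << → -20 << 3 = -160. Stack: [-160]
STORE_FAST n → n=-160. Stack: []
LOAD_FAST_LOAD_FAST n,b → push -160,3. Stack: [-160, 3]
BINARY_OP // → -160 // 3 = -54. Stack: [-54]
STORE_FAST r → r=-54. Stack: []
LOAD_FAST_LOAD_FAST r,b → push -54,3. Stack: [-54, 3]
BINARY_OP - → -54 - 3 = -57. Stack: [-57]
STORE_FAST u → u=-57. Stack: []
LOAD_FAST_LOAD_FAST r,r → push -54,-54. Stack: [-54, -54]
BINARY_OP * → -54 * -54 = 2916. Stack: [2916]
LOAD_FAST b → push 3. Stack: [2916, 3]
BINARY_OP - → 2916 - 3 = 2913. Stack: [2913]
STORE_FAST u → u=2913. Stack: []
LOAD_CONST → push 1. Stack: [1]
LOAD_FAST n → push -160. Stack: [1, -160]
BINARY_OP * → 1 * -160 = -160. Stack: [-160]
LOAD_CONST → push 2. Stack: [-160, 2]
LOAD_FAST u → push 2913. Stack: [-160, 2, 2913]
BINARY_OP // → 2 // 2913 = 0. Stack: [-160, 0]
BINARY_OP ^ → -160 ^ 0 = -160. Stack: [-160]
STORE_FAST x → x=-160. Stack: []
LOAD_FAST_LOAD_FAST x,x → push -160,-160. Stack: [-160, -160]
BINARY_OP - → -160 - -160 = 0. Stack: [0]
STORE_FAST s → s=0. Stack: []
LOAD_CONST → push 6. Stack: [6]
LOAD_FAST r → push -54. Stack: [6, -54]
BINARY_OP - → 6 - -54 = 60. Stack: [60]
STORE_FAST n → n=60. Stack: []
LOAD_FAST_LOAD_FAST s,x → push 0,-160. Stack: [0, -160]
BINARY_OP * → 0 * -160 = 0. Stack: [0]
RETURN_VALUE → return 0.

0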